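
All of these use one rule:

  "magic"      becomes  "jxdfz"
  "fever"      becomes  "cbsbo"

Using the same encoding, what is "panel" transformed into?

mxkbi

This is a Caesar cipher with shift 23.
For panel: p+23=m, a+23=x, n+23=k, e+23=b, l+23=i.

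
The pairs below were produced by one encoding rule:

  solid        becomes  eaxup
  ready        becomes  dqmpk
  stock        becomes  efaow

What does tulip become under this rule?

Compare letters: s→e is +12, o→a is +12, l→x is +12 — a constant shift. It's a constant shift of +12 (ROT12).
Applying it to tulip: t+12=f, u+12=g, l+12=x, i+12=u, p+12=b.

fgxub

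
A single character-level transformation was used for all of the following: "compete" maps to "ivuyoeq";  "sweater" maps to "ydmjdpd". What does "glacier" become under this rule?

The shift increases by 1 at each position, starting from +6: 6, 7, 8, ….
Applying it to glacier: g+6=m, l+7=s, a+8=i, c+9=l, i+10=s, e+11=p, r+12=d.

msilspd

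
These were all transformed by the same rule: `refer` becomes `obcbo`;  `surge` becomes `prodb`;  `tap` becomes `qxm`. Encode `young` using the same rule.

vlrkd

Compare letters: r→o is +23, e→b is +23, f→c is +23 — a constant shift. Every letter moves 23 places later in the alphabet, wrapping around z→a.
On young: y+23=v, o+23=l, u+23=r, n+23=k, g+23=d.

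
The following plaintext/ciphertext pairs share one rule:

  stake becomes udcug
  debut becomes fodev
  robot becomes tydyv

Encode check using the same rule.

It's a Vigenère-style cipher with numeric key [2,10]: position i shifts by key[i mod 2].
On check: c+2=e, h+10=r, e+2=g, c+10=m, k+2=m.

ergmm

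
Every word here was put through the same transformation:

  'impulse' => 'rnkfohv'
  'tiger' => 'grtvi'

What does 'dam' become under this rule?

Each pair mirrors across the alphabet (i↔r, m↔n, p↔k): positions sum to 25. This is the alphabet-reversal cipher (Atbash): a becomes z, b becomes y, etc.
Applying it to dam: d↔w, a↔z, m↔n.

wzn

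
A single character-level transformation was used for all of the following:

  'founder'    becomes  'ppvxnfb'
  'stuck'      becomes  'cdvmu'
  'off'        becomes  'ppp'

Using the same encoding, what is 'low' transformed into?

vpg

The shift depends on letter class: consonant f→p is +10, but vowel o→p is +1. Vowels shift forward by 1 and consonants shift forward by 10.
On low: l(cons)+10=v, o(vowel)+1=p, w(cons)+10=g.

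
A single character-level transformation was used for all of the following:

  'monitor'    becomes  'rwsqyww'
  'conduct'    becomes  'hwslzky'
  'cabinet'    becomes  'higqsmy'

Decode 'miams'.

haven

The shifts repeat in a cycle of length 2: positions 0,1,… shift by +5, +8, then the pattern repeats.
Undoing it on miams: m−5=h, i−8=a, a−5=v, m−8=e, s−5=n.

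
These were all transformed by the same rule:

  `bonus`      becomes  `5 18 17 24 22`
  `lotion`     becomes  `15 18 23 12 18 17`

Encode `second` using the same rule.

b is letter #2 and maps to 5: an offset of 3. Letters become their 1-based position plus 3 (so a→4, b→5, …).
For second: s=19→22, e=5→8, c=3→6, o=15→18, n=14→17, d=4→7.

22 8 6 18 17 7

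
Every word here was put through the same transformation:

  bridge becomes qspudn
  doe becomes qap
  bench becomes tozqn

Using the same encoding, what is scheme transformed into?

qyqtoe

Two steps: reverse the string, then apply a Caesar shift of +12.
Applying it to scheme: reverse → emehcs; then shift: e+12=q, m+12=y, e+12=q, h+12=t, c+12=o, s+12=e.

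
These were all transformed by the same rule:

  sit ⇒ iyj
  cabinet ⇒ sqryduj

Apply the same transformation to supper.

Compare letters: s→i is +16, i→y is +16, t→j is +16 — a constant shift. Each letter is shifted forward by 16 in the alphabet (a Caesar shift of +16).
On supper: s+16=i, u+16=k, p+16=f, p+16=f, e+16=u, r+16=h.

ikffuh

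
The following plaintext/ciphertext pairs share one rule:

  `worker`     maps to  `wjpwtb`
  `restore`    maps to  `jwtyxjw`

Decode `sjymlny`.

tighten

The output letters match the input read backwards, each shifted +5: worker reversed is rekrow. The word is reversed, then every letter is shifted forward by 5.
Undoing it on sjymlny: shift back: s−5=n, j−5=e, y−5=t, m−5=h, l−5=g, n−5=i, y−5=t → nethgit; then reverse → tighten.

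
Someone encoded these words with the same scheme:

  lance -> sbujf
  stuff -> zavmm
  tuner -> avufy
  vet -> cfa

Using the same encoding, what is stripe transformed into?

zayjwf

The shift depends on letter class: consonant l→s is +7, but vowel a→b is +1. Two shifts are in play — +1 for a/e/i/o/u, +7 for every other letter.
On stripe: s(cons)+7=z, t(cons)+7=a, r(cons)+7=y, i(vowel)+1=j, p(cons)+7=w, e(vowel)+1=f.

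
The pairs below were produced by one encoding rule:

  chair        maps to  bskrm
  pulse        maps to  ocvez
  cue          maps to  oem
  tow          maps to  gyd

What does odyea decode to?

Two steps: reverse the string, then apply a Caesar shift of +10.
Decoding odyea: shift back: o−10=e, d−10=t, y−10=o, e−10=u, a−10=q → etouq; then reverse → quote.

quote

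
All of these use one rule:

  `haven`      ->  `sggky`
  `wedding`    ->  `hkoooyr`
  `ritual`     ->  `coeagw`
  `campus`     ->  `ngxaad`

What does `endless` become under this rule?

The shift depends on letter class: consonant h→s is +11, but vowel a→g is +6. Two shifts are in play — +6 for a/e/i/o/u, +11 for every other letter.
On endless: e(vowel)+6=k, n(cons)+11=y, d(cons)+11=o, l(cons)+11=w, e(vowel)+6=k, s(cons)+11=d, s(cons)+11=d.

kyowkdd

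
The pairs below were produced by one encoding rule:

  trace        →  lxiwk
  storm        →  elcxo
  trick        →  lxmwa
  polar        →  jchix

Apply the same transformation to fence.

rkvwk

t(19)→l(11) and r(17)→x(23) fit y≡7x+8 (mod 26); the inverse of 7 mod 26 is 15. Treating letters as 0–25, the rule is x ↦ 7x + 8 (mod 26).
On fence: f(5)→7·5+8≡17=r; e(4)→7·4+8≡10=k; n(13)→7·13+8≡21=v; c(2)→7·2+8≡22=w; e(4)→7·4+8≡10=k (all mod 26).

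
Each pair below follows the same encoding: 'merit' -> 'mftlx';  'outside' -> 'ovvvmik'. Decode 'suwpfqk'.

stumble

In merit: m→m is +0, e→f is +1, r→t is +2, i→l is +3 — the shift increases by 1 each position. The shift increases by 1 at each position, starting from +0: 0, 1, 2, ….
Reversing it on suwpfqk: s−0=s, u−1=t, w−2=u, p−3=m, f−4=b, q−5=l, k−6=e.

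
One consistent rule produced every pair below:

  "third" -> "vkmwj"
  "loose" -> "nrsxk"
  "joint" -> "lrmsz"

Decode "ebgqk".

In third: t→v is +2, h→k is +3, i→m is +4, r→w is +5 — the shift increases by 1 each position. The shift increases by 1 at each position, starting from +2: 2, 3, 4, ….
Reversing it on ebgqk: e−2=c, b−3=y, g−4=c, q−5=l, k−6=e.

cycle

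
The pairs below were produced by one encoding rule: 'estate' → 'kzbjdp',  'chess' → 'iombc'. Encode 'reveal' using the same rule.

xldnkw

The shift increases by 1 at each position, starting from +6: 6, 7, 8, ….
On reveal: r+6=x, e+7=l, v+8=d, e+9=n, a+10=k, l+11=w.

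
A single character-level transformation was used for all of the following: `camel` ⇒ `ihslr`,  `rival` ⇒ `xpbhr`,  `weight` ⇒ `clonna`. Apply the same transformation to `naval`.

thbhr

Shifts by position in camel: pos 0: c→i (+6), pos 1: a→h (+7), pos 2: m→s (+6), pos 3: e→l (+7) — repeating every 2. It's a Vigenère-style cipher with numeric key [6,7]: position i shifts by key[i mod 2].
On naval: n+6=t, a+7=h, v+6=b, a+7=h, l+6=r.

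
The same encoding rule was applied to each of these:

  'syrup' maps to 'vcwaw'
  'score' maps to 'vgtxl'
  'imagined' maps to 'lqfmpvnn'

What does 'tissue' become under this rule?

wmxybm

In syrup: s→v is +3, y→c is +4, r→w is +5, u→a is +6 — the shift increases by 1 each position. Letter i (0-indexed) is shifted by i+3, so successive shifts are 3, 4, 5, ….
For tissue: t+3=w, i+4=m, s+5=x, s+6=y, u+7=b, e+8=m.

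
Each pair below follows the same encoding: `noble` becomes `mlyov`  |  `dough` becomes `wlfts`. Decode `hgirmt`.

Letters are reflected about the middle of the alphabet (position → 25−position): Atbash.
Decoding hgirmt: h↔s, g↔t, i↔r, r↔i, m↔n, t↔g.

string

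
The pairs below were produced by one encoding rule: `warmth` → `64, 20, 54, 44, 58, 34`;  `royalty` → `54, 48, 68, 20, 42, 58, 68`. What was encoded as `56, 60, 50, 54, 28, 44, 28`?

supreme

w(#23)→64 and a(#1)→20: differences scale by 2, so n = 2·pos + 18. The formula is n = 2×(alphabet index, a=1) + 18.
Reversing it on 56, 60, 50, 54, 28, 44, 28: 56→(56−18)÷2=19=s, 60→(60−18)÷2=21=u, 50→(50−18)÷2=16=p, 54→(54−18)÷2=18=r, 28→(28−18)÷2=5=e, 44→(44−18)÷2=13=m, 28→(28−18)÷2=5=e.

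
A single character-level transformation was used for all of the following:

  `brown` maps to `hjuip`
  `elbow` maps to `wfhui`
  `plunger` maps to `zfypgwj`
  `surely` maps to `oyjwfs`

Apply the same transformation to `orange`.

b(1)→h(7) and r(17)→j(9) fit y≡5x+2 (mod 26); the inverse of 5 mod 26 is 21. Each letter's alphabet position (a=0..z=25) is mapped through 5·x+2 mod 26 — an affine cipher.
Applying it to orange: o(14)→5·14+2≡20=u; r(17)→5·17+2≡9=j; a(0)→5·0+2≡2=c; n(13)→5·13+2≡15=p; g(6)→5·6+2≡6=g; e(4)→5·4+2≡22=w (all mod 26).

ujcpgw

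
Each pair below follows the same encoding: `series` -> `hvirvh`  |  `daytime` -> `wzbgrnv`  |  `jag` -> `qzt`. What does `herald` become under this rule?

svizow

Each pair mirrors across the alphabet (s↔h, e↔v, r↔i): positions sum to 25. Each letter is replaced by its mirror in the alphabet: a↔z, b↔y, c↔x, and so on (the Atbash cipher).
Applying it to herald: h↔s, e↔v, r↔i, a↔z, l↔o, d↔w.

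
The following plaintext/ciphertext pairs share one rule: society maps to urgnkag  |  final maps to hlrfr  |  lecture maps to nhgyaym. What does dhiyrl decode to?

In society: s→u is +2, o→r is +3, c→g is +4, i→n is +5 — the shift increases by 1 each position. Letter i (0-indexed) is shifted by i+2, so successive shifts are 2, 3, 4, ….
Undoing it on dhiyrl: d−2=b, h−3=e, i−4=e, y−5=t, r−6=l, l−7=e.

beetle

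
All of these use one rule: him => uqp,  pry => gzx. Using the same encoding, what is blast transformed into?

The word is reversed, then every letter is shifted forward by 8.
Applying it to blast: reverse → tsalb; then shift: t+8=b, s+8=a, a+8=i, l+8=t, b+8=j.

baitj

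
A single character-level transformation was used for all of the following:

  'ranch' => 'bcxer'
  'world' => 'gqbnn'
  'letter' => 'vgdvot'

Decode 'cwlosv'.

Shifts by position in ranch: pos 0: r→b (+10), pos 1: a→c (+2), pos 2: n→x (+10), pos 3: c→e (+2) — repeating every 2. The shifts repeat in a cycle of length 2: positions 0,1,… shift by +10, +2, then the pattern repeats.
Reversing it on cwlosv: c−10=s, w−2=u, l−10=b, o−2=m, s−10=i, v−2=t.

submit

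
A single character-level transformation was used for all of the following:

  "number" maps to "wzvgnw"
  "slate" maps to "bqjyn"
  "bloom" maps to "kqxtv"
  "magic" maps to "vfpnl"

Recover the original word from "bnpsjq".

The shifts repeat in a cycle of length 2: positions 0,1,… shift by +9, +5, then the pattern repeats.
Decoding bnpsjq: b−9=s, n−5=i, p−9=g, s−5=n, j−9=a, q−5=l.

signal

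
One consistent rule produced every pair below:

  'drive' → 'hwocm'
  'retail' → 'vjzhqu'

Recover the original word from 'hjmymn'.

In drive: d→h is +4, r→w is +5, i→o is +6, v→c is +7 — the shift increases by 1 each position. Letter i (0-indexed) is shifted by i+4, so successive shifts are 4, 5, 6, ….
Undoing it on hjmymn: h−4=d, j−5=e, m−6=g, y−7=r, m−8=e, n−9=e.

degree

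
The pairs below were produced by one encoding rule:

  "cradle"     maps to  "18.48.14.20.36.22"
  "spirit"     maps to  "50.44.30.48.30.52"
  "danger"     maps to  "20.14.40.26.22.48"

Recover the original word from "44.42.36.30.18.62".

c(#3)→18 and r(#18)→48: differences scale by 2, so n = 2·pos + 12. The formula is n = 2×(alphabet index, a=1) + 12.
Undoing it on 44.42.36.30.18.62: 44→(44−12)÷2=16=p, 42→(42−12)÷2=15=o, 36→(36−12)÷2=12=l, 30→(30−12)÷2=9=i, 18→(18−12)÷2=3=c, 62→(62−12)÷2=25=y.

policy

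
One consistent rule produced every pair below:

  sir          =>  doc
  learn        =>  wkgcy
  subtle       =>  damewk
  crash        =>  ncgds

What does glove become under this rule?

rwugk

The shift depends on letter class: consonant s→d is +11, but vowel i→o is +6. Two shifts are in play — +6 for a/e/i/o/u, +11 for every other letter.
For glove: g(cons)+11=r, l(cons)+11=w, o(vowel)+6=u, v(cons)+11=g, e(vowel)+6=k.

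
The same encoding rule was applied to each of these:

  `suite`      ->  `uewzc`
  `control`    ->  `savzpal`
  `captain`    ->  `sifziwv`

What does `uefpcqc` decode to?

s(18)→u(20) and u(20)→e(4) fit y≡5x+8 (mod 26); the inverse of 5 mod 26 is 21. Treating letters as 0–25, the rule is x ↦ 5x + 8 (mod 26).
Decoding uefpcqc: u(20)→21·(20−8)≡18=s; e(4)→21·(4−8)≡20=u; f(5)→21·(5−8)≡15=p; p(15)→21·(15−8)≡17=r; c(2)→21·(2−8)≡4=e; q(16)→21·(16−8)≡12=m; c(2)→21·(2−8)≡4=e (all mod 26).

supreme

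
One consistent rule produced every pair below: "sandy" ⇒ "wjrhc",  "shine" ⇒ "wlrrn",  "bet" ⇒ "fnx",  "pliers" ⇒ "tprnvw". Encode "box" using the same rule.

fxb

The shift depends on letter class: consonant s→w is +4, but vowel a→j is +9. The rule splits by letter class: vowels +9, consonants +4.
For box: b(cons)+4=f, o(vowel)+9=x, x(cons)+4=b.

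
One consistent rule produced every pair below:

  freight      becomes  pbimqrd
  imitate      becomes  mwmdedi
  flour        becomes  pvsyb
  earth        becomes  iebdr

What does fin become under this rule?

The shift depends on letter class: consonant f→p is +10, but vowel e→i is +4. Vowels shift forward by 4 and consonants shift forward by 10.
On fin: f(cons)+10=p, i(vowel)+4=m, n(cons)+10=x.

pmx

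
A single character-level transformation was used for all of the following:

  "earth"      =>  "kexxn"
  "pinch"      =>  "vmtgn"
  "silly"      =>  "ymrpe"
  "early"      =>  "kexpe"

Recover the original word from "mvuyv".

Shifts by position in earth: pos 0: e→k (+6), pos 1: a→e (+4), pos 2: r→x (+6), pos 3: t→x (+4) — repeating every 2. It's a Vigenère-style cipher with numeric key [6,4]: position i shifts by key[i mod 2].
Decoding mvuyv: m−6=g, v−4=r, u−6=o, y−4=u, v−6=p.

group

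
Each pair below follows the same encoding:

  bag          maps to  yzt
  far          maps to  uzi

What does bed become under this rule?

Each pair mirrors across the alphabet (b↔y, a↔z, g↔t): positions sum to 25. Each letter is replaced by its mirror in the alphabet: a↔z, b↔y, c↔x, and so on (the Atbash cipher).
On bed: b↔y, e↔v, d↔w.

yvw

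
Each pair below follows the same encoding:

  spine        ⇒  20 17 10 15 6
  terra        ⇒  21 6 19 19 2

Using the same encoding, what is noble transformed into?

15 16 3 13 6

Each letter is replaced by its alphabet position (a=1..z=26) + 1.
On noble: n=14→15, o=15→16, b=2→3, l=12→13, e=5→6.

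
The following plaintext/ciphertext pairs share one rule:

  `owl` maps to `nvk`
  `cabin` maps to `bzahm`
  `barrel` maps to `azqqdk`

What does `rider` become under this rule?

This is a Caesar cipher with shift 25.
Applying it to rider: r+25=q, i+25=h, d+25=c, e+25=d, r+25=q.

qhcdq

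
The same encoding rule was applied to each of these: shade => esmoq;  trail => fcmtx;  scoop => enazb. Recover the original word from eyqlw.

sneak

Shifts by position in shade: pos 0: s→e (+12), pos 1: h→s (+11), pos 2: a→m (+12), pos 3: d→o (+11) — repeating every 2. A repeating key of period 2 is used — shifts +12, +11 over and over.
Undoing it on eyqlw: e−12=s, y−11=n, q−12=e, l−11=a, w−12=k.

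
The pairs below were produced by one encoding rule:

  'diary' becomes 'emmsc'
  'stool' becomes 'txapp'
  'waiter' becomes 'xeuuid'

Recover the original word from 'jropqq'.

income

Shifts by position in diary: pos 0: d→e (+1), pos 1: i→m (+4), pos 2: a→m (+12), pos 3: r→s (+1), pos 4: y→c (+4) — repeating every 3. A repeating key of period 3 is used — shifts +1, +4, +12 over and over.
Undoing it on jropqq: j−1=i, r−4=n, o−12=c, p−1=o, q−4=m, q−12=e.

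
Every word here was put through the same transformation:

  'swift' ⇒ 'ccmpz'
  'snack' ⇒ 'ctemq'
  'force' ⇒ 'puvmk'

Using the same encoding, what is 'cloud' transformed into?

mrsej

Shifts by position in swift: pos 0: s→c (+10), pos 1: w→c (+6), pos 2: i→m (+4), pos 3: f→p (+10), pos 4: t→z (+6) — repeating every 3. The shifts repeat in a cycle of length 3: positions 0,1,… shift by +10, +6, +4, then the pattern repeats.
For cloud: c+10=m, l+6=r, o+4=s, u+10=e, d+6=j.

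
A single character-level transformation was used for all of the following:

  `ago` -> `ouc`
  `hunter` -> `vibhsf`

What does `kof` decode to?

war

Compare letters: a→o is +14, g→u is +14, o→c is +14 — a constant shift. Every letter moves 14 places later in the alphabet, wrapping around z→a.
Undoing it on kof: k−14=w, o−14=a, f−14=r.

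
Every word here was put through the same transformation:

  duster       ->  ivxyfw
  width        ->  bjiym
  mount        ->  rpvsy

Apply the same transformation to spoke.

xuppf

The shift depends on letter class: consonant d→i is +5, but vowel u→v is +1. The rule splits by letter class: vowels +1, consonants +5.
For spoke: s(cons)+5=x, p(cons)+5=u, o(vowel)+1=p, k(cons)+5=p, e(vowel)+1=f.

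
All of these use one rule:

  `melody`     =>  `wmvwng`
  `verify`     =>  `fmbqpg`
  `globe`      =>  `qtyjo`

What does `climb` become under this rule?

mtsul

It's a Vigenère-style cipher with numeric key [10,8]: position i shifts by key[i mod 2].
On climb: c+10=m, l+8=t, i+10=s, m+8=u, b+10=l.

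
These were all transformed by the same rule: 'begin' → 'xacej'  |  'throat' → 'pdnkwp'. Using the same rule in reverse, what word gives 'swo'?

was

Compare letters: b→x is +22, e→a is +22, g→c is +22 — a constant shift. It's a constant shift of +22 (ROT22).
Reversing it on swo: s−22=w, w−22=a, o−22=s.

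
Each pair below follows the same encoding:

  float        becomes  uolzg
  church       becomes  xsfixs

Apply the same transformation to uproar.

fkilzi

Letters are reflected about the middle of the alphabet (position → 25−position): Atbash.
For uproar: u↔f, p↔k, r↔i, o↔l, a↔z, r↔i.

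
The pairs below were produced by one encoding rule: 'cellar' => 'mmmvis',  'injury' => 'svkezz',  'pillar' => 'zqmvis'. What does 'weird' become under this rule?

Shifts by position in cellar: pos 0: c→m (+10), pos 1: e→m (+8), pos 2: l→m (+1), pos 3: l→v (+10), pos 4: a→i (+8), pos 5: r→s (+1) — repeating every 3. It's a Vigenère-style cipher with numeric key [10,8,1]: position i shifts by key[i mod 3].
On weird: w+10=g, e+8=m, i+1=j, r+10=b, d+8=l.

gmjbl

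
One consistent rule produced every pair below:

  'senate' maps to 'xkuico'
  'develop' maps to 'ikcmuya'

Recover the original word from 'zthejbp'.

In senate: s→x is +5, e→k is +6, n→u is +7, a→i is +8 — the shift increases by 1 each position. Letter i (0-indexed) is shifted by i+5, so successive shifts are 5, 6, 7, ….
Decoding zthejbp: z−5=u, t−6=n, h−7=a, e−8=w, j−9=a, b−10=r, p−11=e.

unaware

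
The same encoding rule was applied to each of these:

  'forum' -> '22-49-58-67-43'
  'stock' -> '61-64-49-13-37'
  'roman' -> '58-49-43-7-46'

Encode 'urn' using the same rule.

f(#6)→22 and o(#15)→49: differences scale by 3, so n = 3·pos + 4. With a=1..z=26, the number is 3·pos + 4.
On urn: u=21→67, r=18→58, n=14→46.

67-58-46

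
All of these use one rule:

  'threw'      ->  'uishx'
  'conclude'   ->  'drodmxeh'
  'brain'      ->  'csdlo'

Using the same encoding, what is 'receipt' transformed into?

The shift depends on letter class: consonant t→u is +1, but vowel e→h is +3. Vowels shift forward by 3 and consonants shift forward by 1.
Applying it to receipt: r(cons)+1=s, e(vowel)+3=h, c(cons)+1=d, e(vowel)+3=h, i(vowel)+3=l, p(cons)+1=q, t(cons)+1=u.

shdhlqu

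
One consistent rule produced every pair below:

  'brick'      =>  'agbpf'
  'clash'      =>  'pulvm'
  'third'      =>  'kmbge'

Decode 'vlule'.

salad

b(1)→a(0) and r(17)→g(6) fit y≡15x+11 (mod 26); the inverse of 15 mod 26 is 7. This is an affine cipher: with a=0,…,z=25, each position x becomes (15x+11) mod 26.
Reversing it on vlule: v(21)→7·(21−11)≡18=s; l(11)→7·(11−11)≡0=a; u(20)→7·(20−11)≡11=l; l(11)→7·(11−11)≡0=a; e(4)→7·(4−11)≡3=d (all mod 26).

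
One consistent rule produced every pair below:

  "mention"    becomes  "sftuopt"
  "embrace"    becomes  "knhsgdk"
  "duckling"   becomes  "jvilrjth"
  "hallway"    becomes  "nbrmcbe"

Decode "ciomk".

while

The shifts repeat in a cycle of length 2: positions 0,1,… shift by +6, +1, then the pattern repeats.
Decoding ciomk: c−6=w, i−1=h, o−6=i, m−1=l, k−6=e.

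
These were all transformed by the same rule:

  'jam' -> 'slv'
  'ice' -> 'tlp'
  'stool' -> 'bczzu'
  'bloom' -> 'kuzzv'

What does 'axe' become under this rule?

lgp

The shift depends on letter class: consonant j→s is +9, but vowel a→l is +11. The rule splits by letter class: vowels +11, consonants +9.
For axe: a(vowel)+11=l, x(cons)+9=g, e(vowel)+11=p.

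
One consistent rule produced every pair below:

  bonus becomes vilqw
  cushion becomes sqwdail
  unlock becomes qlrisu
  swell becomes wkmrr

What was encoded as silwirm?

console

b(1)→v(21) and o(14)→i(8) fit y≡23x+24 (mod 26); the inverse of 23 mod 26 is 17. This is an affine cipher: with a=0,…,z=25, each position x becomes (23x+24) mod 26.
Decoding silwirm: s(18)→17·(18−24)≡2=c; i(8)→17·(8−24)≡14=o; l(11)→17·(11−24)≡13=n; w(22)→17·(22−24)≡18=s; i(8)→17·(8−24)≡14=o; r(17)→17·(17−24)≡11=l; m(12)→17·(12−24)≡4=e (all mod 26).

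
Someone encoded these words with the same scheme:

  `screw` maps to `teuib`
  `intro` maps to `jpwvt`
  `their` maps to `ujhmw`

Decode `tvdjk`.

The shift increases by 1 at each position, starting from +1: 1, 2, 3, ….
Reversing it on tvdjk: t−1=s, v−2=t, d−3=a, j−4=f, k−5=f.

staff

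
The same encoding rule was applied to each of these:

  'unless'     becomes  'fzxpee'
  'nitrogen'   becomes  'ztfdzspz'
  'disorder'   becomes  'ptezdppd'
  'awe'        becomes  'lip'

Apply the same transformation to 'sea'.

epl

The shift depends on letter class: consonant n→z is +12, but vowel u→f is +11. Two shifts are in play — +11 for a/e/i/o/u, +12 for every other letter.
For sea: s(cons)+12=e, e(vowel)+11=p, a(vowel)+11=l.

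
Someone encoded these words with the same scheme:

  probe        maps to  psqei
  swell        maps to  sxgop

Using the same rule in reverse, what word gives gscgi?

In probe: p→p is +0, r→s is +1, o→q is +2, b→e is +3 — the shift increases by 1 each position. The shift increases by 1 at each position, starting from +0: 0, 1, 2, ….
Decoding gscgi: g−0=g, s−1=r, c−2=a, g−3=d, i−4=e.

grade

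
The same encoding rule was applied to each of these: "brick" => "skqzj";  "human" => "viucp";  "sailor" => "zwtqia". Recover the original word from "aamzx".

press

The output letters match the input read backwards, each shifted +8: brick reversed is kcirb. Two steps: reverse the string, then apply a Caesar shift of +8.
Decoding aamzx: shift back: a−8=s, a−8=s, m−8=e, z−8=r, x−8=p → sserp; then reverse → press.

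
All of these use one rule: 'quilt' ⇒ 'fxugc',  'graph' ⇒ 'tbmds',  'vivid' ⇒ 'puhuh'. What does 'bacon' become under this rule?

zaomn

Read the word backwards and shift each letter +12.
Applying it to bacon: reverse → nocab; then shift: n+12=z, o+12=a, c+12=o, a+12=m, b+12=n.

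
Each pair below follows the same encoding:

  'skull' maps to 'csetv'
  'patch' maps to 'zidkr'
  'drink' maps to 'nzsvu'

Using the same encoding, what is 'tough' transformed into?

Shifts by position in skull: pos 0: s→c (+10), pos 1: k→s (+8), pos 2: u→e (+10), pos 3: l→t (+8) — repeating every 2. The shifts repeat in a cycle of length 2: positions 0,1,… shift by +10, +8, then the pattern repeats.
For tough: t+10=d, o+8=w, u+10=e, g+8=o, h+10=r.

dweor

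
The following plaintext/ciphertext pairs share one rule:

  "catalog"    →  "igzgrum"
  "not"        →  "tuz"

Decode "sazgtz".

Compare letters: c→i is +6, a→g is +6, t→z is +6 — a constant shift. This is a Caesar cipher with shift 6.
Reversing it on sazgtz: s−6=m, a−6=u, z−6=t, g−6=a, t−6=n, z−6=t.

mutant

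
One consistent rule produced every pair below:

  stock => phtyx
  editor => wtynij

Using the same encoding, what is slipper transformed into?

wjuunqx

The output letters match the input read backwards, each shifted +5: stock reversed is kcots. Two steps: reverse the string, then apply a Caesar shift of +5.
On slipper: reverse → reppils; then shift: r+5=w, e+5=j, p+5=u, p+5=u, i+5=n, l+5=q, s+5=x.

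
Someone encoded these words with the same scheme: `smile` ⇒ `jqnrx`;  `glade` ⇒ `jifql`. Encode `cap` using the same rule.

ufh

Two steps: reverse the string, then apply a Caesar shift of +5.
On cap: reverse → pac; then shift: p+5=u, a+5=f, c+5=h.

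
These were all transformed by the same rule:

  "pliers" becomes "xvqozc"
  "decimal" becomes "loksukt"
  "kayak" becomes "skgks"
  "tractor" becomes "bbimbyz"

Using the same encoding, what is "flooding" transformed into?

Shifts by position in pliers: pos 0: p→x (+8), pos 1: l→v (+10), pos 2: i→q (+8), pos 3: e→o (+10) — repeating every 2. It's a Vigenère-style cipher with numeric key [8,10]: position i shifts by key[i mod 2].
On flooding: f+8=n, l+10=v, o+8=w, o+10=y, d+8=l, i+10=s, n+8=v, g+10=q.

nvwylsvq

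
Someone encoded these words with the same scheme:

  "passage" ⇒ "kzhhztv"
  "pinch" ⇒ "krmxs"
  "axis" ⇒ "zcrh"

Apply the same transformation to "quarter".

This is the alphabet-reversal cipher (Atbash): a becomes z, b becomes y, etc.
On quarter: q↔j, u↔f, a↔z, r↔i, t↔g, e↔v, r↔i.

jfzigvi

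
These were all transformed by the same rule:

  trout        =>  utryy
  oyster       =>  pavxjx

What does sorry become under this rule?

In trout: t→u is +1, r→t is +2, o→r is +3, u→y is +4 — the shift increases by 1 each position. The shift increases by 1 at each position, starting from +1: 1, 2, 3, ….
On sorry: s+1=t, o+2=q, r+3=u, r+4=v, y+5=d.

tquvd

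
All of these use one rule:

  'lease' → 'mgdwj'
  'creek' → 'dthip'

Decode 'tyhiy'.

sweet

The shift increases by 1 at each position, starting from +1: 1, 2, 3, ….
Undoing it on tyhiy: t−1=s, y−2=w, h−3=e, i−4=e, y−5=t.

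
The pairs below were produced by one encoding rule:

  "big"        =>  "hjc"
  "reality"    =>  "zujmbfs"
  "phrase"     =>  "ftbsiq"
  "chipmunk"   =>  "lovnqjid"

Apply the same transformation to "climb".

cnjmd

The output letters match the input read backwards, each shifted +1: big reversed is gib. Two steps: reverse the string, then apply a Caesar shift of +1.
On climb: reverse → bmilc; then shift: b+1=c, m+1=n, i+1=j, l+1=m, c+1=d.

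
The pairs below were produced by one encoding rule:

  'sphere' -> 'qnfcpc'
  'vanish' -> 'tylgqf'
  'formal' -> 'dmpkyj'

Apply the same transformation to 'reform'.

pcdmpk

Each letter is shifted forward by 24 in the alphabet (a Caesar shift of +24).
Applying it to reform: r+24=p, e+24=c, f+24=d, o+24=m, r+24=p, m+24=k.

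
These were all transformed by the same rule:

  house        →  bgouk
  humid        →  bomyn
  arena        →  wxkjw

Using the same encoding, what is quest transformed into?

Each letter's alphabet position (a=0..z=25) is mapped through 23·x+22 mod 26 — an affine cipher.
For quest: q(16)→23·16+22≡0=a; u(20)→23·20+22≡14=o; e(4)→23·4+22≡10=k; s(18)→23·18+22≡20=u; t(19)→23·19+22≡17=r (all mod 26).

aokur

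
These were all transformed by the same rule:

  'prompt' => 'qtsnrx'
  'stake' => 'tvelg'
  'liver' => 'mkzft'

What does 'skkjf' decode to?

rigid

Shifts by position in prompt: pos 0: p→q (+1), pos 1: r→t (+2), pos 2: o→s (+4), pos 3: m→n (+1), pos 4: p→r (+2), pos 5: t→x (+4) — repeating every 3. A repeating key of period 3 is used — shifts +1, +2, +4 over and over.
Decoding skkjf: s−1=r, k−2=i, k−4=g, j−1=i, f−2=d.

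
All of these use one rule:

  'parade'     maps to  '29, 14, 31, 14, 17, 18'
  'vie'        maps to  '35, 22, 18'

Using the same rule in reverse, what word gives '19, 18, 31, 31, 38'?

ferry

p is letter #16 and maps to 29: an offset of 13. Each letter is replaced by its alphabet position (a=1..z=26) + 13.
Decoding 19, 18, 31, 31, 38: 19→(19−13)÷1=6=f, 18→(18−13)÷1=5=e, 31→(31−13)÷1=18=r, 31→(31−13)÷1=18=r, 38→(38−13)÷1=25=y.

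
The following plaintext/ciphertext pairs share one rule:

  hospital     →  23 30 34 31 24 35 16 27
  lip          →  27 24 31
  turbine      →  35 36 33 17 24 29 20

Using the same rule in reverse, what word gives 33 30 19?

h is letter #8 and maps to 23: an offset of 15. The number is (letter's place in the alphabet, a=1) + 15.
Decoding 33 30 19: 33→(33−15)÷1=18=r, 30→(30−15)÷1=15=o, 19→(19−15)÷1=4=d.

rod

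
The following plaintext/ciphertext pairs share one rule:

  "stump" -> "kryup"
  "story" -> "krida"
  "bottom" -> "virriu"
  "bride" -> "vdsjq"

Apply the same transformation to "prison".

pdskib

Each letter's alphabet position (a=0..z=25) is mapped through 7·x+14 mod 26 — an affine cipher.
For prison: p(15)→7·15+14≡15=p; r(17)→7·17+14≡3=d; i(8)→7·8+14≡18=s; s(18)→7·18+14≡10=k; o(14)→7·14+14≡8=i; n(13)→7·13+14≡1=b (all mod 26).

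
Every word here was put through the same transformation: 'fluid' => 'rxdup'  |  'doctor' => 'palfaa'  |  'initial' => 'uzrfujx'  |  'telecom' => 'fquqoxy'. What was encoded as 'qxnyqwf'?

element

Shifts by position in fluid: pos 0: f→r (+12), pos 1: l→x (+12), pos 2: u→d (+9), pos 3: i→u (+12), pos 4: d→p (+12) — repeating every 3. It's a Vigenère-style cipher with numeric key [12,12,9]: position i shifts by key[i mod 3].
Undoing it on qxnyqwf: q−12=e, x−12=l, n−9=e, y−12=m, q−12=e, w−9=n, f−12=t.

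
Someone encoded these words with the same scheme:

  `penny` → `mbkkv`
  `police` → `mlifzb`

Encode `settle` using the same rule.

This is a Caesar cipher with shift 23.
On settle: s+23=p, e+23=b, t+23=q, t+23=q, l+23=i, e+23=b.

pbqqib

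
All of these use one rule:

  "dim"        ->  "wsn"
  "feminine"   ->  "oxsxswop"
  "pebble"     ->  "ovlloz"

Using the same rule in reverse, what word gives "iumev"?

lucky

The output letters match the input read backwards, each shifted +10: dim reversed is mid. The word is reversed, then every letter is shifted forward by 10.
Decoding iumev: shift back: i−10=y, u−10=k, m−10=c, e−10=u, v−10=l → ykcul; then reverse → lucky.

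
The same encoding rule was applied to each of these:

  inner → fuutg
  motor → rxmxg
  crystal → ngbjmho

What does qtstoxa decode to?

develop

i(8)→f(5) and n(13)→u(20) fit y≡3x+7 (mod 26); the inverse of 3 mod 26 is 9. Treating letters as 0–25, the rule is x ↦ 3x + 7 (mod 26).
Undoing it on qtstoxa: q(16)→9·(16−7)≡3=d; t(19)→9·(19−7)≡4=e; s(18)→9·(18−7)≡21=v; t(19)→9·(19−7)≡4=e; o(14)→9·(14−7)≡11=l; x(23)→9·(23−7)≡14=o; a(0)→9·(0−7)≡15=p (all mod 26).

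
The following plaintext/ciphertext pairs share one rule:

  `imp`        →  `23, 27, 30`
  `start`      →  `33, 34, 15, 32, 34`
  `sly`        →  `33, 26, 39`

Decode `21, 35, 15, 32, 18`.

i is letter #9 and maps to 23: an offset of 14. Letters become their 1-based position plus 14 (so a→15, b→16, …).
Reversing it on 21, 35, 15, 32, 18: 21→(21−14)÷1=7=g, 35→(35−14)÷1=21=u, 15→(15−14)÷1=1=a, 32→(32−14)÷1=18=r, 18→(18−14)÷1=4=d.

guard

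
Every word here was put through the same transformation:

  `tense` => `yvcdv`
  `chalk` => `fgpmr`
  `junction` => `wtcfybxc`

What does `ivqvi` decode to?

t(19)→y(24) and e(4)→v(21) fit y≡21x+15 (mod 26); the inverse of 21 mod 26 is 5. Each letter's alphabet position (a=0..z=25) is mapped through 21·x+15 mod 26 — an affine cipher.
Decoding ivqvi: i(8)→5·(8−15)≡17=r; v(21)→5·(21−15)≡4=e; q(16)→5·(16−15)≡5=f; v(21)→5·(21−15)≡4=e; i(8)→5·(8−15)≡17=r (all mod 26).

refer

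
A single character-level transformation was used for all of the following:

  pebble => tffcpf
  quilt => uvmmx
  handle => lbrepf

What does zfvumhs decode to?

Shifts by position in pebble: pos 0: p→t (+4), pos 1: e→f (+1), pos 2: b→f (+4), pos 3: b→c (+1) — repeating every 2. The shifts repeat in a cycle of length 2: positions 0,1,… shift by +4, +1, then the pattern repeats.
Undoing it on zfvumhs: z−4=v, f−1=e, v−4=r, u−1=t, m−4=i, h−1=g, s−4=o.

vertigo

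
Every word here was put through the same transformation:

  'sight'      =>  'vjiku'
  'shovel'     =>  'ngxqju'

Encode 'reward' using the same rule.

ftcygt

The word is reversed, then every letter is shifted forward by 2.
Applying it to reward: reverse → drawer; then shift: d+2=f, r+2=t, a+2=c, w+2=y, e+2=g, r+2=t.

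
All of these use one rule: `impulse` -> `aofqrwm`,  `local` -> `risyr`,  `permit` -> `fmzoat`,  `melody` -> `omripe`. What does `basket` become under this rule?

i(8)→a(0) and m(12)→o(14) fit y≡23x+24 (mod 26); the inverse of 23 mod 26 is 17. Each letter's alphabet position (a=0..z=25) is mapped through 23·x+24 mod 26 — an affine cipher.
Applying it to basket: b(1)→23·1+24≡21=v; a(0)→23·0+24≡24=y; s(18)→23·18+24≡22=w; k(10)→23·10+24≡20=u; e(4)→23·4+24≡12=m; t(19)→23·19+24≡19=t (all mod 26).

vywumt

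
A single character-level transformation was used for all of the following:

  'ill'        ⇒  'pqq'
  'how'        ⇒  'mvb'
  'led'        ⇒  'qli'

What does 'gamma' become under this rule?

The shift depends on letter class: consonant l→q is +5, but vowel i→p is +7. The rule splits by letter class: vowels +7, consonants +5.
For gamma: g(cons)+5=l, a(vowel)+7=h, m(cons)+5=r, m(cons)+5=r, a(vowel)+7=h.

lhrrh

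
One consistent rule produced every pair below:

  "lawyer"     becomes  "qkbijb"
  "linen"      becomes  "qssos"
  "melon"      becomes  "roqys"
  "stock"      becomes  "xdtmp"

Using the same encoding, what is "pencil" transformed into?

Shifts by position in lawyer: pos 0: l→q (+5), pos 1: a→k (+10), pos 2: w→b (+5), pos 3: y→i (+10) — repeating every 2. It's a Vigenère-style cipher with numeric key [5,10]: position i shifts by key[i mod 2].
For pencil: p+5=u, e+10=o, n+5=s, c+10=m, i+5=n, l+10=v.

uosmnv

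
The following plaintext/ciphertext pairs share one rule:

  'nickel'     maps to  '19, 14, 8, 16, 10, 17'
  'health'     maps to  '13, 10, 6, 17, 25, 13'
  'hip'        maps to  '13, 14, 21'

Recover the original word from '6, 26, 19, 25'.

aunt

n is letter #14 and maps to 19: an offset of 5. Each letter is replaced by its alphabet position (a=1..z=26) + 5.
Undoing it on 6, 26, 19, 25: 6→(6−5)÷1=1=a, 26→(26−5)÷1=21=u, 19→(19−5)÷1=14=n, 25→(25−5)÷1=20=t.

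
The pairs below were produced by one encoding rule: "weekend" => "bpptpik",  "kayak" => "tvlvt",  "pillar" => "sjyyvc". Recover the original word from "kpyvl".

delay

w(22)→b(1) and e(4)→p(15) fit y≡5x+21 (mod 26); the inverse of 5 mod 26 is 21. This is an affine cipher: with a=0,…,z=25, each position x becomes (5x+21) mod 26.
Decoding kpyvl: k(10)→21·(10−21)≡3=d; p(15)→21·(15−21)≡4=e; y(24)→21·(24−21)≡11=l; v(21)→21·(21−21)≡0=a; l(11)→21·(11−21)≡24=y (all mod 26).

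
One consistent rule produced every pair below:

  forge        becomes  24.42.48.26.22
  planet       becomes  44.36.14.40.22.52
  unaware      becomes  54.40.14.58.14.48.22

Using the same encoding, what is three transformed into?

Each letter becomes 2×(its alphabet position, a=1..z=26) + 12.
On three: t=20→52, h=8→28, r=18→48, e=5→22, e=5→22.

52.28.48.22.22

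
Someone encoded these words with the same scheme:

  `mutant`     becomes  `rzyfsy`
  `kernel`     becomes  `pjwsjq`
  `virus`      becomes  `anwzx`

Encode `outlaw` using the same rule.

tzyqfb

Compare letters: m→r is +5, u→z is +5, t→y is +5 — a constant shift. It's a constant shift of +5 (ROT5).
Applying it to outlaw: o+5=t, u+5=z, t+5=y, l+5=q, a+5=f, w+5=b.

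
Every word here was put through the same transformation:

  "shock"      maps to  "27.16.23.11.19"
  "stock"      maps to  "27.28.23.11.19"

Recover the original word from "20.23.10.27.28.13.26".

s is letter #19 and maps to 27: an offset of 8. Each letter is replaced by its alphabet position (a=1..z=26) + 8.
Reversing it on 20.23.10.27.28.13.26: 20→(20−8)÷1=12=l, 23→(23−8)÷1=15=o, 10→(10−8)÷1=2=b, 27→(27−8)÷1=19=s, 28→(28−8)÷1=20=t, 13→(13−8)÷1=5=e, 26→(26−8)÷1=18=r.

lobster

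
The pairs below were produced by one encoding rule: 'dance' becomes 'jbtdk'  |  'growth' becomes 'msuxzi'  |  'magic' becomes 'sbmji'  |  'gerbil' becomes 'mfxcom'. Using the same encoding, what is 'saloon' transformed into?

ybrpuo

Shifts by position in dance: pos 0: d→j (+6), pos 1: a→b (+1), pos 2: n→t (+6), pos 3: c→d (+1) — repeating every 2. It's a Vigenère-style cipher with numeric key [6,1]: position i shifts by key[i mod 2].
Applying it to saloon: s+6=y, a+1=b, l+6=r, o+1=p, o+6=u, n+1=o.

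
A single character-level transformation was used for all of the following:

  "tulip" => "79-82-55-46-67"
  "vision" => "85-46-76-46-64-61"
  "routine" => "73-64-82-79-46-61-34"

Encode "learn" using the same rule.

55-34-22-73-61

t(#20)→79 and u(#21)→82: differences scale by 3, so n = 3·pos + 19. The formula is n = 3×(alphabet index, a=1) + 19.
On learn: l=12→55, e=5→34, a=1→22, r=18→73, n=14→61.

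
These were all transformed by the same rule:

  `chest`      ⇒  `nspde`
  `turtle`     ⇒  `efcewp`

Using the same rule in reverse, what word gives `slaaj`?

Every letter moves 11 places later in the alphabet, wrapping around z→a.
Decoding slaaj: s−11=h, l−11=a, a−11=p, a−11=p, j−11=y.

happy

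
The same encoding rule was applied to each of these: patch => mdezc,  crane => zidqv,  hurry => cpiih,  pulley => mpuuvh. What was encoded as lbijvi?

worker

p(15)→m(12) and a(0)→d(3) fit y≡11x+3 (mod 26); the inverse of 11 mod 26 is 19. Treating letters as 0–25, the rule is x ↦ 11x + 3 (mod 26).
Reversing it on lbijvi: l(11)→19·(11−3)≡22=w; b(1)→19·(1−3)≡14=o; i(8)→19·(8−3)≡17=r; j(9)→19·(9−3)≡10=k; v(21)→19·(21−3)≡4=e; i(8)→19·(8−3)≡17=r (all mod 26).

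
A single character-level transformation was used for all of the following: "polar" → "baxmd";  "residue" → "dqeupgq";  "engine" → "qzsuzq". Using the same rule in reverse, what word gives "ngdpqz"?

burden

Compare letters: p→b is +12, o→a is +12, l→x is +12 — a constant shift. Every letter moves 12 places later in the alphabet, wrapping around z→a.
Reversing it on ngdpqz: n−12=b, g−12=u, d−12=r, p−12=d, q−12=e, z−12=n.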